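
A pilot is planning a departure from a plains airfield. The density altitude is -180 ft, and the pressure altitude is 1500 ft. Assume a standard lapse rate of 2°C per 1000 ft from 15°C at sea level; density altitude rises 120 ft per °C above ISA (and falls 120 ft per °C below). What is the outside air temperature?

Density altitude − pressure altitude = -180 − 1500 = -1680 ft.
At 120 ft/°C that is an ISA deviation of -1680/120 = -14°C.
ISA temperature at 1500 ft = 15 − 2 × (1500/1000) = 12°C.
OAT = ISA + deviation = 12 + (-14) = -2°C.

-2°C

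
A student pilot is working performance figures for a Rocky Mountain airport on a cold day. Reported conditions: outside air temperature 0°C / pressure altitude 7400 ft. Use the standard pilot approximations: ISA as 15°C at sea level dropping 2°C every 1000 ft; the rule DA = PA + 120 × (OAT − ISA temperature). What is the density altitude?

ISA temperature at 7400 ft = 15 − 2 × (7400/1000) = 0.2°C.
ISA deviation = 0 − 0.2 = -0.2°C.
Density altitude = 7400 + 120 × (-0.2) = 7400 + (-24) = 7376 ft.

7376 ft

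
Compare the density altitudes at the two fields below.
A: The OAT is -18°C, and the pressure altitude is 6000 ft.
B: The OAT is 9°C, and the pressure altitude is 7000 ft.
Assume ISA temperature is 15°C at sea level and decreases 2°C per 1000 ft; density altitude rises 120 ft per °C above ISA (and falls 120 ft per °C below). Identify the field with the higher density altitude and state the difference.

B by 4480 ft

A: ISA temp = 3°C, deviation -21°C, DA = 6000 + 120 × (-21) = 3480 ft.
B: ISA temp = 1°C, deviation +8°C, DA = 7000 + 120 × 8 = 7960 ft.
B is higher by 7960 − 3480 = 4480 ft.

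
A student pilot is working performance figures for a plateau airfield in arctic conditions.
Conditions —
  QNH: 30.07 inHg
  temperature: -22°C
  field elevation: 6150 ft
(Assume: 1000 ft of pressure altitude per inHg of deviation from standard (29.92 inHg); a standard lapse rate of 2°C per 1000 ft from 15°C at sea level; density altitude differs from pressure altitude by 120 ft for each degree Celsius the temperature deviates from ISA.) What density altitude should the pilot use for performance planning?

3000 ft

Pressure altitude = 6150 + (29.92 − 30.07) × 1000 = 6150 + (-150) = 6000 ft.
ISA temperature at 6000 ft = 15 − 2 × (6000/1000) = 3°C.
ISA deviation = -22 − 3 = -25°C.
Density altitude = 6000 + 120 × (-25) = 3000 ft.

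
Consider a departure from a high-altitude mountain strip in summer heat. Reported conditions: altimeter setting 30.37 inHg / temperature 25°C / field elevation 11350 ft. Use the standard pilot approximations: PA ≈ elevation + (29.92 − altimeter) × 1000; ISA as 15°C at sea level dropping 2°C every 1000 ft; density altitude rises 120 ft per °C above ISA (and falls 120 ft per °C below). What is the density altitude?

Pressure altitude = 11350 + (29.92 − 30.37) × 1000 = 11350 + (-450) = 10900 ft.
ISA temperature at 10900 ft = 15 − 2 × (10900/1000) = -6.8°C.
ISA deviation = 25 − (-6.8) = +31.8°C.
Density altitude = 10900 + 120 × (31.8) = 14716 ft.

14716 ft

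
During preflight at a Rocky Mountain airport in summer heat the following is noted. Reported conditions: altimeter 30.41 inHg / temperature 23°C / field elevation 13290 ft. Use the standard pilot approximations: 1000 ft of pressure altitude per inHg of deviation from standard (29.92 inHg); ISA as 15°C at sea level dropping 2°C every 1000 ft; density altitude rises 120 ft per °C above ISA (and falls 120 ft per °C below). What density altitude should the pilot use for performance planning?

Pressure altitude = 13290 + (29.92 − 30.41) × 1000 = 13290 + (-490) = 12800 ft.
ISA temperature at 12800 ft = 15 − 2 × (12800/1000) = -10.6°C.
ISA deviation = 23 − (-10.6) = +33.6°C.
Density altitude = 12800 + 120 × (33.6) = 16832 ft.

16832 ft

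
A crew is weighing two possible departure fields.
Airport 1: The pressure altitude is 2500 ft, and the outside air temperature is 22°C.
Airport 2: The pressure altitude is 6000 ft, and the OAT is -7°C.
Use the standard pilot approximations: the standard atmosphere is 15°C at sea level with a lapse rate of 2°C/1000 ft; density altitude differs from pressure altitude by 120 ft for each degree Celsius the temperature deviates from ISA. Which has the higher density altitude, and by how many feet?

Airport 1: ISA temp = 10°C, deviation +12°C, DA = 2500 + 120 × 12 = 3940 ft.
Airport 2: ISA temp = 3°C, deviation -10°C, DA = 6000 + 120 × (-10) = 4800 ft.
Airport 2 is higher by 4800 − 3940 = 860 ft.

Airport 2 by 860 ft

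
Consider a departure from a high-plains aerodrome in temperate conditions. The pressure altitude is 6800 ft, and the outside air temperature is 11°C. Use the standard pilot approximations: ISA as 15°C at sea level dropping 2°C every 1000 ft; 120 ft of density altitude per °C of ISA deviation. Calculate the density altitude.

7952 ft

ISA temperature at 6800 ft = 15 − 2 × (6800/1000) = 1.4°C.
ISA deviation = 11 − 1.4 = +9.6°C.
Density altitude = 6800 + 120 × (9.6) = 6800 + (+1152) = 7952 ft.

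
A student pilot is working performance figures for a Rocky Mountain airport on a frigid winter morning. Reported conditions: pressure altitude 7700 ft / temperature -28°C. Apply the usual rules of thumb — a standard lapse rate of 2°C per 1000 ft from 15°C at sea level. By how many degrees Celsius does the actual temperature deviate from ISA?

ISA-27.6°C

ISA temperature at 7700 ft = 15 − 2 × (7700/1000) = -0.4°C.
Deviation = OAT − ISA = -28 − (-0.4) = -27.6°C.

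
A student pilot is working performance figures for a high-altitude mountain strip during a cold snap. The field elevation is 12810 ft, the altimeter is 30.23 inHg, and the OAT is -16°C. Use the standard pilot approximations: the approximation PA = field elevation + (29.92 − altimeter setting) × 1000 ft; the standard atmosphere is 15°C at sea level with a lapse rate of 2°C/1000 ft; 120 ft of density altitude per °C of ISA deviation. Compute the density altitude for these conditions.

11780 ft

Pressure altitude = 12810 + (29.92 − 30.23) × 1000 = 12810 + (-310) = 12500 ft.
ISA temperature at 12500 ft = 15 − 2 × (12500/1000) = -10°C.
ISA deviation = -16 − (-10) = -6°C.
Density altitude = 12500 + 120 × (-6) = 11780 ft.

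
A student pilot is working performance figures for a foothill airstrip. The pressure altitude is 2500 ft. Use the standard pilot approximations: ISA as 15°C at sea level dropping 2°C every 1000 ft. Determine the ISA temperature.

10°C

ISA temperature = 15 − 2 × (2500/1000) = 15 − 5 = 10°C.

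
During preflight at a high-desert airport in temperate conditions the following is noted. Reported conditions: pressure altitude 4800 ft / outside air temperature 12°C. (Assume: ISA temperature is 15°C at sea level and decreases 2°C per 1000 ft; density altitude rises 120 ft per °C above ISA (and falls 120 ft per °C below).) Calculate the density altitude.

5592 ft

ISA temperature at 4800 ft = 15 − 2 × (4800/1000) = 5.4°C.
ISA deviation = 12 − 5.4 = +6.6°C.
Density altitude = 4800 + 120 × (6.6) = 4800 + (+792) = 5592 ft.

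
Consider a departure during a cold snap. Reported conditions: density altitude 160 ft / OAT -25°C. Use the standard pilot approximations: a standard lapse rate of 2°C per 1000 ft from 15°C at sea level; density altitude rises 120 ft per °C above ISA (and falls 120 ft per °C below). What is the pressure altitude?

DA = PA + 120 × (OAT − (15 − 2·PA/1000)) = PA + 120·OAT − 1800 + 0.24·PA = 1.24·PA + 120·OAT − 1800.
So 1.24·PA = 160 − 120 × (-25) + 1800 = 4960.
PA = 4960 / 1.24 = 4000 ft.

4000 ft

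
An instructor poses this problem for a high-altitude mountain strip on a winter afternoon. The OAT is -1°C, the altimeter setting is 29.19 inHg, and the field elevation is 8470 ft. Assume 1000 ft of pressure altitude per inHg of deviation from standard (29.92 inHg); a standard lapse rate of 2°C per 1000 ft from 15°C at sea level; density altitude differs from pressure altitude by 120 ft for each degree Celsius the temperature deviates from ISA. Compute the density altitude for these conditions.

9488 ft

Pressure altitude = 8470 + (29.92 − 29.19) × 1000 = 8470 + (+730) = 9200 ft.
ISA temperature at 9200 ft = 15 − 2 × (9200/1000) = -3.4°C.
ISA deviation = -1 − (-3.4) = +2.4°C.
Density altitude = 9200 + 120 × (2.4) = 9488 ft.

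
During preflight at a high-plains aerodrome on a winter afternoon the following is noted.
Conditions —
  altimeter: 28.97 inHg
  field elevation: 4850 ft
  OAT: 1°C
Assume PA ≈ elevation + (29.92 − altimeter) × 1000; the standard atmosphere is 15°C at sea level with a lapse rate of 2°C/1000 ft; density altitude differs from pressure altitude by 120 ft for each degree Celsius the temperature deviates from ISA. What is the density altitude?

Pressure altitude = 4850 + (29.92 − 28.97) × 1000 = 4850 + (+950) = 5800 ft.
ISA temperature at 5800 ft = 15 − 2 × (5800/1000) = 3.4°C.
ISA deviation = 1 − 3.4 = -2.4°C.
Density altitude = 5800 + 120 × (-2.4) = 5512 ft.

5512 ft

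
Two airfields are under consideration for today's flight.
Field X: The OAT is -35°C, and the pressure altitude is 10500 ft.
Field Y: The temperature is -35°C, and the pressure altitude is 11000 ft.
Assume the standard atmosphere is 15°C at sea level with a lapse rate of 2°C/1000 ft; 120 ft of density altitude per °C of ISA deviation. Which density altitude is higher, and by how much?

Field Y by 620 ft

Field X: ISA temp = -6°C, deviation -29°C, DA = 10500 + 120 × (-29) = 7020 ft.
Field Y: ISA temp = -7°C, deviation -28°C, DA = 11000 + 120 × (-28) = 7640 ft.
Field Y is higher by 7640 − 7020 = 620 ft.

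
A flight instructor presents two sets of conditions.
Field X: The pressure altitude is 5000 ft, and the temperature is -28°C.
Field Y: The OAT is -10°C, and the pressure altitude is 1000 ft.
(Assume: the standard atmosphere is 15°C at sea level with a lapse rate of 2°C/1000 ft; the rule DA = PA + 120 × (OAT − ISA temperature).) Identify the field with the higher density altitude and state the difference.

Field X: ISA temp = 5°C, deviation -33°C, DA = 5000 + 120 × (-33) = 1040 ft.
Field Y: ISA temp = 13°C, deviation -23°C, DA = 1000 + 120 × (-23) = -1760 ft.
Field X is higher by 1040 − (-1760) = 2800 ft.

Field X by 2800 ft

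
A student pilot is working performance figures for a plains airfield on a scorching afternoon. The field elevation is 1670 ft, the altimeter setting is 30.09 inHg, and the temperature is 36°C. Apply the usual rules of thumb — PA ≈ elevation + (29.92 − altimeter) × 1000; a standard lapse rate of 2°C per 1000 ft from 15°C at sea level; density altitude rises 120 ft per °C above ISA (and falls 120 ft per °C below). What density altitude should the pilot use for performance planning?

Pressure altitude = 1670 + (29.92 − 30.09) × 1000 = 1670 + (-170) = 1500 ft.
ISA temperature at 1500 ft = 15 − 2 × (1500/1000) = 12°C.
ISA deviation = 36 − 12 = +24°C.
Density altitude = 1500 + 120 × (24) = 4380 ft.

4380 ft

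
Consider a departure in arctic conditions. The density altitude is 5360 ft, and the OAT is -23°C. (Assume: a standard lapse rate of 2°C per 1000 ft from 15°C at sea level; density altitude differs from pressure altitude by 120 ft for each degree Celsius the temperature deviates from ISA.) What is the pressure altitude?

8000 ft

DA = PA + 120 × (OAT − (15 − 2·PA/1000)) = PA + 120·OAT − 1800 + 0.24·PA = 1.24·PA + 120·OAT − 1800.
So 1.24·PA = 5360 − 120 × (-23) + 1800 = 9920.
PA = 9920 / 1.24 = 8000 ft.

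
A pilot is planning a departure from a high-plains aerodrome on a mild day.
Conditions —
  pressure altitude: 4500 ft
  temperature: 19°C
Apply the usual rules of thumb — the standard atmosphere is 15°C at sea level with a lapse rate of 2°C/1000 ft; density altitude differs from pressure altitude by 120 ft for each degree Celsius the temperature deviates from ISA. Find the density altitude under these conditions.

ISA temperature at 4500 ft = 15 − 2 × (4500/1000) = 6°C.
ISA deviation = 19 − 6 = +13°C.
Density altitude = 4500 + 120 × (13) = 4500 + (+1560) = 6060 ft.

6060 ft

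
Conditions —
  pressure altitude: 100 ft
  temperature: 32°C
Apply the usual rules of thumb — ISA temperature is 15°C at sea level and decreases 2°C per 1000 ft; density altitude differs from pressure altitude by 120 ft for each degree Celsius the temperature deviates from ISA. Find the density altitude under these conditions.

ISA temperature at 100 ft = 15 − 2 × (100/1000) = 14.8°C.
ISA deviation = 32 − 14.8 = +17.2°C.
Density altitude = 100 + 120 × (17.2) = 100 + (+2064) = 2164 ft.

2164 ft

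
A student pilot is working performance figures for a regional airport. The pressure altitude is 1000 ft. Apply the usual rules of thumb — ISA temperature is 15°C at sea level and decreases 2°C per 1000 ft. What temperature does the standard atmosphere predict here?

13°C

ISA temperature = 15 − 2 × (1000/1000) = 15 − 2 = 13°C.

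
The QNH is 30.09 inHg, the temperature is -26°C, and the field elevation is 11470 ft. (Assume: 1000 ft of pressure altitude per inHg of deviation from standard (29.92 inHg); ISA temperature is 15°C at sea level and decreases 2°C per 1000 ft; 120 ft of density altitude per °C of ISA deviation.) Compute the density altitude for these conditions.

9092 ft

Pressure altitude = 11470 + (29.92 − 30.09) × 1000 = 11470 + (-170) = 11300 ft.
ISA temperature at 11300 ft = 15 − 2 × (11300/1000) = -7.6°C.
ISA deviation = -26 − (-7.6) = -18.4°C.
Density altitude = 11300 + 120 × (-18.4) = 9092 ft.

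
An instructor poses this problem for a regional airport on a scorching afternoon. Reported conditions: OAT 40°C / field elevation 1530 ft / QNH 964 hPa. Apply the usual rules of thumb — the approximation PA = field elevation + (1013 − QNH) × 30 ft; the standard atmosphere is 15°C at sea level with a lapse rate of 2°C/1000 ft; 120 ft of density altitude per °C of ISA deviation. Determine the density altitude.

Pressure altitude = 1530 + (1013 − 964) × 30 = 1530 + (+1470) = 3000 ft.
ISA temperature at 3000 ft = 15 − 2 × (3000/1000) = 9°C.
ISA deviation = 40 − 9 = +31°C.
Density altitude = 3000 + 120 × (31) = 6720 ft.

6720 ft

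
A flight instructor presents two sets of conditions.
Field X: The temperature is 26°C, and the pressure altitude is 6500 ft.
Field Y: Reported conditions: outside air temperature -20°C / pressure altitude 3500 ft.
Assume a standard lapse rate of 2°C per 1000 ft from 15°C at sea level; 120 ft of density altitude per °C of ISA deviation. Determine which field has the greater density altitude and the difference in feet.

Field X by 9240 ft

Field X: ISA temp = 2°C, deviation +24°C, DA = 6500 + 120 × 24 = 9380 ft.
Field Y: ISA temp = 8°C, deviation -28°C, DA = 3500 + 120 × (-28) = 140 ft.
Field X is higher by 9380 − 140 = 9240 ft.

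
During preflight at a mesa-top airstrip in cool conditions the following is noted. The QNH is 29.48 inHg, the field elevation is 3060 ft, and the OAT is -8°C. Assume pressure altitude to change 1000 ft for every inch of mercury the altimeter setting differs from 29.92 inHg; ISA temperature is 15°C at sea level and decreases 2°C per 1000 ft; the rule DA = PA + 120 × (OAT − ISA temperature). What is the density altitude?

Pressure altitude = 3060 + (29.92 − 29.48) × 1000 = 3060 + (+440) = 3500 ft.
ISA temperature at 3500 ft = 15 − 2 × (3500/1000) = 8°C.
ISA deviation = -8 − 8 = -16°C.
Density altitude = 3500 + 120 × (-16) = 1580 ft.

1580 ft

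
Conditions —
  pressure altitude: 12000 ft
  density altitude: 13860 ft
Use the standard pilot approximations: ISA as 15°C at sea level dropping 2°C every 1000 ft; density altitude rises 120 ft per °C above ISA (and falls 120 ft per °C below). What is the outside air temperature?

6.5°C

Density altitude − pressure altitude = 13860 − 12000 = +1860 ft.
At 120 ft/°C that is an ISA deviation of 1860/120 = +15.5°C.
ISA temperature at 12000 ft = 15 − 2 × (12000/1000) = -9°C.
OAT = ISA + deviation = -9 + (+15.5) = 6.5°C.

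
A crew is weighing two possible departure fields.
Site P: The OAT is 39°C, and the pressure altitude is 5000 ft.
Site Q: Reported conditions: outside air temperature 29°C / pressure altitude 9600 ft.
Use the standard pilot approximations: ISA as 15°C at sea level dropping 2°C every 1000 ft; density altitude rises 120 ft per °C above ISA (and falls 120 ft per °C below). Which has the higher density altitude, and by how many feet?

Site Q by 4504 ft

Site P: ISA temp = 5°C, deviation +34°C, DA = 5000 + 120 × 34 = 9080 ft.
Site Q: ISA temp = -4.2°C, deviation +33.2°C, DA = 9600 + 120 × 33.2 = 13584 ft.
Site Q is higher by 13584 − 9080 = 4504 ft.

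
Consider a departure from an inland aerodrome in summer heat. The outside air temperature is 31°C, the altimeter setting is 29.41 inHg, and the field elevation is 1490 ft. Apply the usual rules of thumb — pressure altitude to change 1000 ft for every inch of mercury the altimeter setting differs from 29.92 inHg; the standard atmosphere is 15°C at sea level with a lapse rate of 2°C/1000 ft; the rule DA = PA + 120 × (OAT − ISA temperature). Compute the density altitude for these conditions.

Pressure altitude = 1490 + (29.92 − 29.41) × 1000 = 1490 + (+510) = 2000 ft.
ISA temperature at 2000 ft = 15 − 2 × (2000/1000) = 11°C.
ISA deviation = 31 − 11 = +20°C.
Density altitude = 2000 + 120 × (20) = 4400 ft.

4400 ft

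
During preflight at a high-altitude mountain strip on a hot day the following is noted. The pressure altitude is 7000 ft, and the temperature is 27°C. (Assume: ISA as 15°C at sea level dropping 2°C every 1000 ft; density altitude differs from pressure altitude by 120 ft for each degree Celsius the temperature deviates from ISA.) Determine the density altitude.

ISA temperature at 7000 ft = 15 − 2 × (7000/1000) = 1°C.
ISA deviation = 27 − 1 = +26°C.
Density altitude = 7000 + 120 × (26) = 7000 + (+3120) = 10120 ft.

10120 ft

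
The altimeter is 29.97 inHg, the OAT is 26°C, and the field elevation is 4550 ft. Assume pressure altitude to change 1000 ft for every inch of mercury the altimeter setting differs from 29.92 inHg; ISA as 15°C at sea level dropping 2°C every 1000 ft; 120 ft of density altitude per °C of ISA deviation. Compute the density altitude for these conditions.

6900 ft

Pressure altitude = 4550 + (29.92 − 29.97) × 1000 = 4550 + (-50) = 4500 ft.
ISA temperature at 4500 ft = 15 − 2 × (4500/1000) = 6°C.
ISA deviation = 26 − 6 = +20°C.
Density altitude = 4500 + 120 × (20) = 6900 ft.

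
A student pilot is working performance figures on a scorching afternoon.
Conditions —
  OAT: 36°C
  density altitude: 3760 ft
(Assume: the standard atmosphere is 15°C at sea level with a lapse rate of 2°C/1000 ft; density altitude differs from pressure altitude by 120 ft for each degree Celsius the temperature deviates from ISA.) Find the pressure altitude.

1000 ft

DA = PA + 120 × (OAT − (15 − 2·PA/1000)) = PA + 120·OAT − 1800 + 0.24·PA = 1.24·PA + 120·OAT − 1800.
So 1.24·PA = 3760 − 120 × 36 + 1800 = 1240.
PA = 1240 / 1.24 = 1000 ft.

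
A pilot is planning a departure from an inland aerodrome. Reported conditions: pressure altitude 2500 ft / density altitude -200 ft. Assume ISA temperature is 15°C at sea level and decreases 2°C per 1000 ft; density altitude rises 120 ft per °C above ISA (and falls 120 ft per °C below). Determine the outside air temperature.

Density altitude − pressure altitude = -200 − 2500 = -2700 ft.
At 120 ft/°C that is an ISA deviation of -2700/120 = -22.5°C.
ISA temperature at 2500 ft = 15 − 2 × (2500/1000) = 10°C.
OAT = ISA + deviation = 10 + (-22.5) = -12.5°C.

-12.5°C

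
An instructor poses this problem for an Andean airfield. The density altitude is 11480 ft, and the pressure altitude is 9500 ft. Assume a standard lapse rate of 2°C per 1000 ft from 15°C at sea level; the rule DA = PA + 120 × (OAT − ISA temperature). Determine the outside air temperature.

12.5°C

Density altitude − pressure altitude = 11480 − 9500 = +1980 ft.
At 120 ft/°C that is an ISA deviation of 1980/120 = +16.5°C.
ISA temperature at 9500 ft = 15 − 2 × (9500/1000) = -4°C.
OAT = ISA + deviation = -4 + (+16.5) = 12.5°C.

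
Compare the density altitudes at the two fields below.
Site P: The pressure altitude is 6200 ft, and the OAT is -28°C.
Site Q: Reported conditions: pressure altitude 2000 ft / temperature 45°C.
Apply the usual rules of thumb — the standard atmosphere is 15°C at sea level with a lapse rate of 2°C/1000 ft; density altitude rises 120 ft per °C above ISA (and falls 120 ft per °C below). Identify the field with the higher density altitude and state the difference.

Site Q by 3552 ft

Site P: ISA temp = 2.6°C, deviation -30.6°C, DA = 6200 + 120 × (-30.6) = 2528 ft.
Site Q: ISA temp = 11°C, deviation +34°C, DA = 2000 + 120 × 34 = 6080 ft.
Site Q is higher by 6080 − 2528 = 3552 ft.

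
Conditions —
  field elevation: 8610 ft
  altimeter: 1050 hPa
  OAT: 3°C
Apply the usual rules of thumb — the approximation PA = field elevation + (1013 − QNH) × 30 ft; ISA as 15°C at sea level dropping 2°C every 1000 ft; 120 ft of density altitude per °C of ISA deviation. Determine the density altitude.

7860 ft

Pressure altitude = 8610 + (1013 − 1050) × 30 = 8610 + (-1110) = 7500 ft.
ISA temperature at 7500 ft = 15 − 2 × (7500/1000) = 0°C.
ISA deviation = 3 − 0 = +3°C.
Density altitude = 7500 + 120 × (3) = 7860 ft.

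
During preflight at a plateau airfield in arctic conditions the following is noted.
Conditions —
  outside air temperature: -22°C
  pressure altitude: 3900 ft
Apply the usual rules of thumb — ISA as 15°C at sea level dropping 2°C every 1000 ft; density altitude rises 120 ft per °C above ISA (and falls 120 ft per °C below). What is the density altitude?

396 ft

ISA temperature at 3900 ft = 15 − 2 × (3900/1000) = 7.2°C.
ISA deviation = -22 − 7.2 = -29.2°C.
Density altitude = 3900 + 120 × (-29.2) = 3900 + (-3504) = 396 ft.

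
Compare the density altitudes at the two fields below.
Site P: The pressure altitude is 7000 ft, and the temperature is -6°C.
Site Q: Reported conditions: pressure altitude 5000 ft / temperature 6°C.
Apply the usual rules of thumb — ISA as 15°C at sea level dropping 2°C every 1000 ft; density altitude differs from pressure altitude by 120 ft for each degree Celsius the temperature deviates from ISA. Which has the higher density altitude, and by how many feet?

Site P by 1040 ft

Site P: ISA temp = 1°C, deviation -7°C, DA = 7000 + 120 × (-7) = 6160 ft.
Site Q: ISA temp = 5°C, deviation +1°C, DA = 5000 + 120 × 1 = 5120 ft.
Site P is higher by 6160 − 5120 = 1040 ft.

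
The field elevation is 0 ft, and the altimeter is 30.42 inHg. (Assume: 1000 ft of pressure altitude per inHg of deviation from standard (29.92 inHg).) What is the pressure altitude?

Pressure correction = (29.92 − 30.42) × 1000 = -500 ft.
Pressure altitude = 0 + (-500) = -500 ft.

-500 ft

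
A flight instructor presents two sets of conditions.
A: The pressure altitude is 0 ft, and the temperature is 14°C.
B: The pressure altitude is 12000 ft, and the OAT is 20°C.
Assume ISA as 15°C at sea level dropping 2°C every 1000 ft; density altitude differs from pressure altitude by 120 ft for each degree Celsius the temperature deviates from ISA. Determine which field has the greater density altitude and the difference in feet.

A: ISA temp = 15°C, deviation -1°C, DA = 0 + 120 × (-1) = -120 ft.
B: ISA temp = -9°C, deviation +29°C, DA = 12000 + 120 × 29 = 15480 ft.
B is higher by 15480 − (-120) = 15600 ft.

B by 15600 ft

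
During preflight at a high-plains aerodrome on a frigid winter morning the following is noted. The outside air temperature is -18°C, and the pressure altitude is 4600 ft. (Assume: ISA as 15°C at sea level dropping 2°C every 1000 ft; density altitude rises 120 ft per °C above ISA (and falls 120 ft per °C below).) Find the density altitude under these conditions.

ISA temperature at 4600 ft = 15 − 2 × (4600/1000) = 5.8°C.
ISA deviation = -18 − 5.8 = -23.8°C.
Density altitude = 4600 + 120 × (-23.8) = 4600 + (-2856) = 1744 ft.

1744 ft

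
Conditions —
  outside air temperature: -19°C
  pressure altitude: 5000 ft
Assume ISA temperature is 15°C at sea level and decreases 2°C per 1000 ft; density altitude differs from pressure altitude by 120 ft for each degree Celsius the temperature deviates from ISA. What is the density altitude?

ISA temperature at 5000 ft = 15 − 2 × (5000/1000) = 5°C.
ISA deviation = -19 − 5 = -24°C.
Density altitude = 5000 + 120 × (-24) = 5000 + (-2880) = 2120 ft.

2120 ft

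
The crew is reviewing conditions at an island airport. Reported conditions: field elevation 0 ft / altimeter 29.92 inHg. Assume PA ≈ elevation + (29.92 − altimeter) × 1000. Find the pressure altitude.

Pressure correction = (29.92 − 29.92) × 1000 = 0 ft.
Pressure altitude = 0 + (0) = 0 ft.

0 ft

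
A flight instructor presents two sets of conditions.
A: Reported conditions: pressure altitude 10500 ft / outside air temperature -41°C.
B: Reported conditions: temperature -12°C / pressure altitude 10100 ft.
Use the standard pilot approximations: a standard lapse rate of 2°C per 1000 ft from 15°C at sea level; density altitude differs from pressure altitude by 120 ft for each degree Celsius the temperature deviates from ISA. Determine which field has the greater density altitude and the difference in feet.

B by 2984 ft

A: ISA temp = -6°C, deviation -35°C, DA = 10500 + 120 × (-35) = 6300 ft.
B: ISA temp = -5.2°C, deviation -6.8°C, DA = 10100 + 120 × (-6.8) = 9284 ft.
B is higher by 9284 − 6300 = 2984 ft.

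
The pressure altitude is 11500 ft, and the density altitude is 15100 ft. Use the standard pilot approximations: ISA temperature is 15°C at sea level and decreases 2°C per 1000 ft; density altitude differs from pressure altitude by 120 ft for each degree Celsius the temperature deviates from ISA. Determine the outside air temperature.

Density altitude − pressure altitude = 15100 − 11500 = +3600 ft.
At 120 ft/°C that is an ISA deviation of 3600/120 = +30°C.
ISA temperature at 11500 ft = 15 − 2 × (11500/1000) = -8°C.
OAT = ISA + deviation = -8 + (+30) = 22°C.

22°C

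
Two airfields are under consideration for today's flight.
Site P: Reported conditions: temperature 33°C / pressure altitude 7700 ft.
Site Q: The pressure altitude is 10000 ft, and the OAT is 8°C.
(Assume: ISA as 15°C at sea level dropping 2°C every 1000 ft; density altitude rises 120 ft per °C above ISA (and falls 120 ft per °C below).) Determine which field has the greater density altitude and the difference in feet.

Site P by 148 ft

Site P: ISA temp = -0.4°C, deviation +33.4°C, DA = 7700 + 120 × 33.4 = 11708 ft.
Site Q: ISA temp = -5°C, deviation +13°C, DA = 10000 + 120 × 13 = 11560 ft.
Site P is higher by 11708 − 11560 = 148 ft.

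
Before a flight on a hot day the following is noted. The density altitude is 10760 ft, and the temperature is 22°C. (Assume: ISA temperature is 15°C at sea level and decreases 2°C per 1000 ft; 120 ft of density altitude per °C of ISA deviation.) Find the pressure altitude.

DA = PA + 120 × (OAT − (15 − 2·PA/1000)) = PA + 120·OAT − 1800 + 0.24·PA = 1.24·PA + 120·OAT − 1800.
So 1.24·PA = 10760 − 120 × 22 + 1800 = 9920.
PA = 9920 / 1.24 = 8000 ft.

8000 ft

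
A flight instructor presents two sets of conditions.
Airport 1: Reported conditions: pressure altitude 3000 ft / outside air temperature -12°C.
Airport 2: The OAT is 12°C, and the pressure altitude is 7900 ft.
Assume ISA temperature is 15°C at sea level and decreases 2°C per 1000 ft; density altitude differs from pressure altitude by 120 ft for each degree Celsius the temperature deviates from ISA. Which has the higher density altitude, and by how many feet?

Airport 1: ISA temp = 9°C, deviation -21°C, DA = 3000 + 120 × (-21) = 480 ft.
Airport 2: ISA temp = -0.8°C, deviation +12.8°C, DA = 7900 + 120 × 12.8 = 9436 ft.
Airport 2 is higher by 9436 − 480 = 8956 ft.

Airport 2 by 8956 ft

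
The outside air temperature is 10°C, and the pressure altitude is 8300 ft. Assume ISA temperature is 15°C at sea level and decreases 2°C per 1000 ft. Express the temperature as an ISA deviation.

ISA temperature at 8300 ft = 15 − 2 × (8300/1000) = -1.6°C.
Deviation = OAT − ISA = 10 − (-1.6) = +11.6°C.

ISA+11.6°C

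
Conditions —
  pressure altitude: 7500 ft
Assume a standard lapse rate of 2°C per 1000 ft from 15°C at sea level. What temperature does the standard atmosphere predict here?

ISA temperature = 15 − 2 × (7500/1000) = 15 − 15 = 0°C.

0°C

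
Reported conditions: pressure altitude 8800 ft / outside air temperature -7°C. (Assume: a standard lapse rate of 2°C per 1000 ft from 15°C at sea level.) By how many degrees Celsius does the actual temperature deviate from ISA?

ISA temperature at 8800 ft = 15 − 2 × (8800/1000) = -2.6°C.
Deviation = OAT − ISA = -7 − (-2.6) = -4.4°C.

ISA-4.4°C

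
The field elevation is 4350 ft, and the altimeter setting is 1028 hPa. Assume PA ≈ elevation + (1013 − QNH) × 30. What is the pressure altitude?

Pressure correction = (1013 − 1028) × 30 = -450 ft.
Pressure altitude = 4350 + (-450) = 3900 ft.

3900 ft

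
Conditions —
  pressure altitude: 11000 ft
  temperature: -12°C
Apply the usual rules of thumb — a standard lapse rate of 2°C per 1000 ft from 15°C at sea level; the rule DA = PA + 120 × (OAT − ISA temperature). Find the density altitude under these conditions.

ISA temperature at 11000 ft = 15 − 2 × (11000/1000) = -7°C.
ISA deviation = -12 − (-7) = -5°C.
Density altitude = 11000 + 120 × (-5) = 11000 + (-600) = 10400 ft.

10400 ft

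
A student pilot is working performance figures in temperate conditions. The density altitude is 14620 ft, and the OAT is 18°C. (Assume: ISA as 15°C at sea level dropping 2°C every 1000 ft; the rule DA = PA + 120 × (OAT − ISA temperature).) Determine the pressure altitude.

11500 ft

DA = PA + 120 × (OAT − (15 − 2·PA/1000)) = PA + 120·OAT − 1800 + 0.24·PA = 1.24·PA + 120·OAT − 1800.
So 1.24·PA = 14620 − 120 × 18 + 1800 = 14260.
PA = 14260 / 1.24 = 11500 ft.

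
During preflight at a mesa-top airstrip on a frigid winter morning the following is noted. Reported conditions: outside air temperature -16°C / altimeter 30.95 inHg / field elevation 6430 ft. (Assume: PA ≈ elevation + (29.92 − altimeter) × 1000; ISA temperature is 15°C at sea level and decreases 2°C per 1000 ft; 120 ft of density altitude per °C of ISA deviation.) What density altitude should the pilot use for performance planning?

2976 ft

Pressure altitude = 6430 + (29.92 − 30.95) × 1000 = 6430 + (-1030) = 5400 ft.
ISA temperature at 5400 ft = 15 − 2 × (5400/1000) = 4.2°C.
ISA deviation = -16 − 4.2 = -20.2°C.
Density altitude = 5400 + 120 × (-20.2) = 2976 ft.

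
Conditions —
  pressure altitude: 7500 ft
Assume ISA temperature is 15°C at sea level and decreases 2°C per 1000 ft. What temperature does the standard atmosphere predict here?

ISA temperature = 15 − 2 × (7500/1000) = 15 − 15 = 0°C.

0°C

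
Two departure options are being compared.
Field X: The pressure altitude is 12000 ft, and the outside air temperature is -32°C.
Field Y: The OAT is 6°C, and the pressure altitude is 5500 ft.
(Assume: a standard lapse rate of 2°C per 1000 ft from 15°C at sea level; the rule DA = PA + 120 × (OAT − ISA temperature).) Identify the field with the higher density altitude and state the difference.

Field X: ISA temp = -9°C, deviation -23°C, DA = 12000 + 120 × (-23) = 9240 ft.
Field Y: ISA temp = 4°C, deviation +2°C, DA = 5500 + 120 × 2 = 5740 ft.
Field X is higher by 9240 − 5740 = 3500 ft.

Field X by 3500 ft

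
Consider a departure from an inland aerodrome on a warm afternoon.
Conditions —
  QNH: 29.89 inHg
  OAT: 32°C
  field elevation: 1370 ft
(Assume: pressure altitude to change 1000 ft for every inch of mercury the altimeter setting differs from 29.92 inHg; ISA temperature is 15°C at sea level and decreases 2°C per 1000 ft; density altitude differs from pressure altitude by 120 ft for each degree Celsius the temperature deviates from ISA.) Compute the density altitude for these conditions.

3776 ft

Pressure altitude = 1370 + (29.92 − 29.89) × 1000 = 1370 + (+30) = 1400 ft.
ISA temperature at 1400 ft = 15 − 2 × (1400/1000) = 12.2°C.
ISA deviation = 32 − 12.2 = +19.8°C.
Density altitude = 1400 + 120 × (19.8) = 3776 ft.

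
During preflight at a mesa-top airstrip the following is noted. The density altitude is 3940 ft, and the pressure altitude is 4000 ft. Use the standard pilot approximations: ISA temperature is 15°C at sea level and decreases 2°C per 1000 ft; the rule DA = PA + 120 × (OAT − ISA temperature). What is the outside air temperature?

6.5°C

Density altitude − pressure altitude = 3940 − 4000 = -60 ft.
At 120 ft/°C that is an ISA deviation of -60/120 = -0.5°C.
ISA temperature at 4000 ft = 15 − 2 × (4000/1000) = 7°C.
OAT = ISA + deviation = 7 + (-0.5) = 6.5°C.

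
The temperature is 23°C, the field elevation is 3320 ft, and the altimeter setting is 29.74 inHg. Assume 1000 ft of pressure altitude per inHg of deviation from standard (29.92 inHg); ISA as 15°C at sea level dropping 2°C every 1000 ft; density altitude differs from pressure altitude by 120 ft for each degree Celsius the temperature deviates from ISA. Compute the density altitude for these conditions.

5300 ft

Pressure altitude = 3320 + (29.92 − 29.74) × 1000 = 3320 + (+180) = 3500 ft.
ISA temperature at 3500 ft = 15 − 2 × (3500/1000) = 8°C.
ISA deviation = 23 − 8 = +15°C.
Density altitude = 3500 + 120 × (15) = 5300 ft.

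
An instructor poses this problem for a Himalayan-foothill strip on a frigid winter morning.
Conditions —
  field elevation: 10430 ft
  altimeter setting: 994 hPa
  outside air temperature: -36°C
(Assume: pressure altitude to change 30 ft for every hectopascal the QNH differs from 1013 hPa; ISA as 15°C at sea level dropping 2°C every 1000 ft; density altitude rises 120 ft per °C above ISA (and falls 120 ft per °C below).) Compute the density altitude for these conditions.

7520 ft

Pressure altitude = 10430 + (1013 − 994) × 30 = 10430 + (+570) = 11000 ft.
ISA temperature at 11000 ft = 15 − 2 × (11000/1000) = -7°C.
ISA deviation = -36 − (-7) = -29°C.
Density altitude = 11000 + 120 × (-29) = 7520 ft.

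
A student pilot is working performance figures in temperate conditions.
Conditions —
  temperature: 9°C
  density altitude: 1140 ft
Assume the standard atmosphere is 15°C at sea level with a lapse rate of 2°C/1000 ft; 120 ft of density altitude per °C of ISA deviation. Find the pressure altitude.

DA = PA + 120 × (OAT − (15 − 2·PA/1000)) = PA + 120·OAT − 1800 + 0.24·PA = 1.24·PA + 120·OAT − 1800.
So 1.24·PA = 1140 − 120 × 9 + 1800 = 1860.
PA = 1860 / 1.24 = 1500 ft.

1500 ft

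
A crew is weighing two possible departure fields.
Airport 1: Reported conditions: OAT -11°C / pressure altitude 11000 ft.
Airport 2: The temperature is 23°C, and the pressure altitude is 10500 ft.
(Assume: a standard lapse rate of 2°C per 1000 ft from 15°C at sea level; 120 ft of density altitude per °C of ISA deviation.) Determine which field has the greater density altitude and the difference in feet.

Airport 1: ISA temp = -7°C, deviation -4°C, DA = 11000 + 120 × (-4) = 10520 ft.
Airport 2: ISA temp = -6°C, deviation +29°C, DA = 10500 + 120 × 29 = 13980 ft.
Airport 2 is higher by 13980 − 10520 = 3460 ft.

Airport 2 by 3460 ft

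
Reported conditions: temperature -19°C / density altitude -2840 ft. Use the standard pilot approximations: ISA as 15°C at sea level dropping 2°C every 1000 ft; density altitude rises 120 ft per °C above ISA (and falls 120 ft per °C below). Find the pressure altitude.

DA = PA + 120 × (OAT − (15 − 2·PA/1000)) = PA + 120·OAT − 1800 + 0.24·PA = 1.24·PA + 120·OAT − 1800.
So 1.24·PA = -2840 − 120 × (-19) + 1800 = 1240.
PA = 1240 / 1.24 = 1000 ft.

1000 ft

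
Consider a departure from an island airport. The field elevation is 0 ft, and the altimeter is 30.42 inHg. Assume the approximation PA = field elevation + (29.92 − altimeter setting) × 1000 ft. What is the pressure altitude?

-500 ft

Pressure correction = (29.92 − 30.42) × 1000 = -500 ft.
Pressure altitude = 0 + (-500) = -500 ft.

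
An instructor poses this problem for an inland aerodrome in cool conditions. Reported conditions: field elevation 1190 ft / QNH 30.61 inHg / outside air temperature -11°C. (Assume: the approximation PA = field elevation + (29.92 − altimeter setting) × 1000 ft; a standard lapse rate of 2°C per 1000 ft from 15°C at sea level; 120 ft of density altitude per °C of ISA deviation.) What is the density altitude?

Pressure altitude = 1190 + (29.92 − 30.61) × 1000 = 1190 + (-690) = 500 ft.
ISA temperature at 500 ft = 15 − 2 × (500/1000) = 14°C.
ISA deviation = -11 − 14 = -25°C.
Density altitude = 500 + 120 × (-25) = -2500 ft.

-2500 ft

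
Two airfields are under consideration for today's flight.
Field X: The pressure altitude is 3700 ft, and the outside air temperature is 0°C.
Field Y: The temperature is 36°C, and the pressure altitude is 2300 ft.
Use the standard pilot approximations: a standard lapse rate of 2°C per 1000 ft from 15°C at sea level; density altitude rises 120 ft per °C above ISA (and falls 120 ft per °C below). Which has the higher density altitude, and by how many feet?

Field Y by 2584 ft

Field X: ISA temp = 7.6°C, deviation -7.6°C, DA = 3700 + 120 × (-7.6) = 2788 ft.
Field Y: ISA temp = 10.4°C, deviation +25.6°C, DA = 2300 + 120 × 25.6 = 5372 ft.
Field Y is higher by 5372 − 2788 = 2584 ft.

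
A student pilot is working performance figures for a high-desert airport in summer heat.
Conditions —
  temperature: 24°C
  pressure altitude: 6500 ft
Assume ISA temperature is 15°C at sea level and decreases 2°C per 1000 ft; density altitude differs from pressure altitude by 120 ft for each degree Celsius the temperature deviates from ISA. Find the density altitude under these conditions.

9140 ft

ISA temperature at 6500 ft = 15 − 2 × (6500/1000) = 2°C.
ISA deviation = 24 − 2 = +22°C.
Density altitude = 6500 + 120 × (22) = 6500 + (+2640) = 9140 ft.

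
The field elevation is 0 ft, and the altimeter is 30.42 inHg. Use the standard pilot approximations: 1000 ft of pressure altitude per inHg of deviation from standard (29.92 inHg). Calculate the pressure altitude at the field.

Pressure correction = (29.92 − 30.42) × 1000 = -500 ft.
Pressure altitude = 0 + (-500) = -500 ft.

-500 ft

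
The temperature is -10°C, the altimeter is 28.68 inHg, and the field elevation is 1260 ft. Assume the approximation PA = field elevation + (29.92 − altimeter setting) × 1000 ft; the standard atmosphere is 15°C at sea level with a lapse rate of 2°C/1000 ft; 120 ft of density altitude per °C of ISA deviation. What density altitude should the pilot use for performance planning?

Pressure altitude = 1260 + (29.92 − 28.68) × 1000 = 1260 + (+1240) = 2500 ft.
ISA temperature at 2500 ft = 15 − 2 × (2500/1000) = 10°C.
ISA deviation = -10 − 10 = -20°C.
Density altitude = 2500 + 120 × (-20) = 100 ft.

100 ft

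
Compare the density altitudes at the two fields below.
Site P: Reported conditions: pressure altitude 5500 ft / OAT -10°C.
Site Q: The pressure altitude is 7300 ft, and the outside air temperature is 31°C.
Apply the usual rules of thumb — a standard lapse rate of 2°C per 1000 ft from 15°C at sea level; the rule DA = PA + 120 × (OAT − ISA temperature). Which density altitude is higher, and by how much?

Site Q by 7152 ft

Site P: ISA temp = 4°C, deviation -14°C, DA = 5500 + 120 × (-14) = 3820 ft.
Site Q: ISA temp = 0.4°C, deviation +30.6°C, DA = 7300 + 120 × 30.6 = 10972 ft.
Site Q is higher by 10972 − 3820 = 7152 ft.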